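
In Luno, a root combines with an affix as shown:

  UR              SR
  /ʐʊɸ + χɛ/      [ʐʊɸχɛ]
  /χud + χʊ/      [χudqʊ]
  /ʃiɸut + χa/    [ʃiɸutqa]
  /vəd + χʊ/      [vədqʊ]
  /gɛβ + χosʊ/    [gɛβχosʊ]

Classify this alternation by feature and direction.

progressive manner assimilation

Comparing underlying and surface forms, /χ/ → [q] is the alternation; the neighbouring /d/ is constant.
The change fricative → stop matches the manner of the preceding /d/, identifying this as manner assimilation.
Place and voice are unchanged, so the assimilation is partial, not total.
Checking the remaining alternation: /χ/ → [q] after /t/ (fricative → stop, matching a stop) — only manner changes, and always toward the preceding segment.
Nothing changes in [ʐʊɸχɛ], [gɛβχosʊ]: there the adjacent consonants already agree in manner (/χ/ and /ɸ/ are both fricatives; /χ/ and /β/ are both fricatives), so these forms are consistent with the same rule.
The trigger is the preceding segment, so the direction is progressive (perseverative).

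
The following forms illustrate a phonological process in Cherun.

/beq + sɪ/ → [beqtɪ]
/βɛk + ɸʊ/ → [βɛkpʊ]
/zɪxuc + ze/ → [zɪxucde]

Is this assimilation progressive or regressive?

progressive

Underlying /s/ is realised as [t] next to /q/; /q/ itself does not change.
/s/ is a fricative while /q/ is a stop; the output [t] is a stop, matching the trigger — so the feature that spreads is manner.
The other alternating forms pattern the same way: /ɸ/ → [p] after /k/ (fricative → stop, matching a stop); /z/ → [d] after /c/ (fricative → stop, matching a stop) — only manner changes, and always toward the preceding segment.
The trigger is the preceding segment, so the direction is progressive (perseverative).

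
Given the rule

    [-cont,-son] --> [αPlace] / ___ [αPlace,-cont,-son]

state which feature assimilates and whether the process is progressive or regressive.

The rule copies the place features (abbreviated [Place]) from the environment onto the target, so the assimilating feature is place.
The conditioning segment sits to the right of the focus bar, meaning the trigger follows the segment that changes — regressive assimilation.

regressive place assimilation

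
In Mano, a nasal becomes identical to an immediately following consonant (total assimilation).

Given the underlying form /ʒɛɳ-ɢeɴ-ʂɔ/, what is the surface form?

/ɳ/ is the segment targeted by the rule; it sits immediately before /ɢ/, so it assimilates completely and surfaces as [ɢ].
At the second juncture, /ɴ/ likewise becomes [ʂ] adjacent to /ʂ/.

[ʒɛɢɢeʂʂɔ]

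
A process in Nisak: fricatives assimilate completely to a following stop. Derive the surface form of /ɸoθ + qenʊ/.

[ɸoqqenʊ]

/θ/ is the segment targeted by the rule; it sits immediately before /q/, so it assimilates completely and surfaces as [q].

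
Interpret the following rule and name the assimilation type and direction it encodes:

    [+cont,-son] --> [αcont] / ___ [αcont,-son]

The rule copies [cont] (continuancy) from the environment onto the target fricatives; since [±cont] encodes the stop/fricative manner contrast, the assimilating dimension is manner.
Since the environment is written after the underscore, the trigger follows the target; the direction is regressive.

regressive manner assimilation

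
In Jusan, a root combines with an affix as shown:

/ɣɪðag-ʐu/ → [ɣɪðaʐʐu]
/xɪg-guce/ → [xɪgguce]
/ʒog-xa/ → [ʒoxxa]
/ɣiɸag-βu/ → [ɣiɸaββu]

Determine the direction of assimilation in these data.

Underlying /g/ is realised as [ʐ] next to /ʐ/; /ʐ/ itself does not change.
The output [ʐ] is identical to the trigger /ʐ/ — every feature (place, manner, voicing) has been copied — so this is total assimilation.
The other forms behave the same way: /g/ → [x] before /x/; /g/ → [β] before /β/ — in each case the output is a copy of the following consonant.
In [xɪgguce] the two consonants at the boundary are already identical (/g/ + /g/), so the rule applies vacuously and nothing changes.
Since the segment that changes precedes the conditioning segment, the assimilation is regressive.

regressive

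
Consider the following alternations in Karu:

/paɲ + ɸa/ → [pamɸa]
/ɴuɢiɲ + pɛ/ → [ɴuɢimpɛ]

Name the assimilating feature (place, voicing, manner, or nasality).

Underlying /ɲ/ is realised as [m] next to /ɸ/; /ɸ/ itself does not change.
The change palatal → bilabial matches the place of the following /ɸ/, identifying this as place assimilation.
Checking the remaining alternation: /ɲ/ → [m] before /p/ (palatal → bilabial, matching bilabial) — only place changes, and always toward the following segment.

place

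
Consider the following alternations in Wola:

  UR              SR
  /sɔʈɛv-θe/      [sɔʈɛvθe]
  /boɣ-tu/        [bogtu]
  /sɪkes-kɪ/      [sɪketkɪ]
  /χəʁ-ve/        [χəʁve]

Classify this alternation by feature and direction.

regressive manner assimilation

Underlying /ɣ/ is realised as [g] next to /t/; /t/ itself does not change.
/ɣ/ is a fricative while /t/ is a stop; the output [g] is a stop, matching the trigger — so the feature that spreads is manner.
Place and voice are unchanged, so the assimilation is partial, not total.
The other alternating form patterns the same way: /s/ → [t] before /k/ (fricative → stop, matching a stop) — only manner changes, and always toward the following segment.
Nothing changes in [sɔʈɛvθe], [χəʁve]: there the adjacent consonants already agree in manner (/v/ and /θ/ are both fricatives; /ʁ/ and /v/ are both fricatives), so these forms are consistent with the same rule.
The trigger is the following segment, so the direction is regressive (anticipatory).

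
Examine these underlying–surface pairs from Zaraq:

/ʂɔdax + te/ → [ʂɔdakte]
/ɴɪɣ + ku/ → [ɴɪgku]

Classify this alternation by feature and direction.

regressive manner assimilation

The segment that alternates is /x/, which surfaces as [k] when adjacent to /t/.
The change fricative → stop matches the manner of the following /t/, identifying this as manner assimilation.
Place and voice are unchanged, so the assimilation is partial, not total.
The other alternating form patterns the same way: /ɣ/ → [g] before /k/ (fricative → stop, matching a stop) — only manner changes, and always toward the following segment.
Since the segment that changes precedes the conditioning segment, the assimilation is regressive.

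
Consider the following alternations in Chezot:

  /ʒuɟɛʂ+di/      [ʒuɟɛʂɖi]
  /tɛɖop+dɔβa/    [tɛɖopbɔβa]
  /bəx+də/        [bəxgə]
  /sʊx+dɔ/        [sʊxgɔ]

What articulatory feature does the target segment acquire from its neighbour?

place

Comparing underlying and surface forms, /d/ → [ɖ] is the alternation; the neighbouring /ʂ/ is constant.
The change alveolar → retroflex matches the place of the preceding /ʂ/, identifying this as place assimilation.
The other alternating forms pattern the same way: /d/ → [b] after /p/ (alveolar → bilabial, matching bilabial); /d/ → [g] after /x/ (alveolar → velar, matching velar) — only place changes, and always toward the preceding segment.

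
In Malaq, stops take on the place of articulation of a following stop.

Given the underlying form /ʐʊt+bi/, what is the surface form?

[ʐʊpbi]

/t/ is a voiceless alveolar stop. The following trigger /b/ is bilabial, so /t/ must become bilabial as well.
A voiceless bilabial stop is [p], so the surface segment is [p].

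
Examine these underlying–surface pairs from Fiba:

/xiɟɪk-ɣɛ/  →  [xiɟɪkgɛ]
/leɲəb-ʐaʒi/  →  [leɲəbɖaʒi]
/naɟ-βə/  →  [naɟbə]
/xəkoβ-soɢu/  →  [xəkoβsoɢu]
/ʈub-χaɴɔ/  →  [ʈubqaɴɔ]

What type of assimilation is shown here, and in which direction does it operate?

Underlying /ɣ/ is realised as [g] next to /k/; /k/ itself does not change.
/ɣ/ is a fricative while /k/ is a stop; the output [g] is a stop, matching the trigger — so the feature that spreads is manner.
Place and voice are unchanged, so the assimilation is partial, not total.
Checking the remaining alternations: /ʐ/ → [ɖ] after /b/ (fricative → stop, matching a stop); /β/ → [b] after /ɟ/ (fricative → stop, matching a stop); /χ/ → [q] after /b/ (fricative → stop, matching a stop) — only manner changes, and always toward the preceding segment.
Nothing changes in [xəkoβsoɢu]: there the adjacent consonants already agree in manner (/s/ and /β/ are both fricatives), so this form is consistent with the same rule.
Since the segment that changes follows the conditioning segment, the assimilation is progressive.

progressive manner assimilation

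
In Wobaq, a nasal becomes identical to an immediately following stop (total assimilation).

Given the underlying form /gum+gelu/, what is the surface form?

[guggelu]

/m/ is the segment targeted by the rule; it sits immediately before /g/, so it assimilates completely and surfaces as [g].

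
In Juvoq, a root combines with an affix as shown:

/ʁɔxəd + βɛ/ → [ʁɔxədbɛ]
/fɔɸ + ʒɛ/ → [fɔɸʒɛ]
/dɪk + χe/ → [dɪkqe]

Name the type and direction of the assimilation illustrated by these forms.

Underlying /β/ is realised as [b] next to /d/; /d/ itself does not change.
/β/ is a fricative while /d/ is a stop; the output [b] is a stop, matching the trigger — so the feature that spreads is manner.
Place and voice are unchanged, so the assimilation is partial, not total.
Checking the remaining alternation: /χ/ → [q] after /k/ (fricative → stop, matching a stop) — only manner changes, and always toward the preceding segment.
Nothing changes in [fɔɸʒɛ]: there the adjacent consonants already agree in manner (/ʒ/ and /ɸ/ are both fricatives), so this form is consistent with the same rule.
The trigger is the preceding segment, so the direction is progressive (perseverative).

progressive manner assimilation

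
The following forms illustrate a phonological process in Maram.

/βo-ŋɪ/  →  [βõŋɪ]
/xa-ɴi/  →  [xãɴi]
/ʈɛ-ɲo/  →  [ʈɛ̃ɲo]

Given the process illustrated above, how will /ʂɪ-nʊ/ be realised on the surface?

The data show regressive nasality assimilation (vowel nasalisation): /o/ → [õ] before /ŋ/; /a/ → [ã] before /ɴ/; /ɛ/ → [ɛ̃] before /ɲ/ — a vowel is nasalised by an immediately following nasal consonant.
/ɪ/ sits next to the nasal /n/ and is therefore nasalised to [ɪ̃].

[ʂɪ̃nʊ]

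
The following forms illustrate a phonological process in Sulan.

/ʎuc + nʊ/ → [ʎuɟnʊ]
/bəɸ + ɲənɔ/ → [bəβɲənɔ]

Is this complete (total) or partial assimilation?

partial assimilation

Underlying /c/ is realised as [ɟ] next to /n/; /n/ itself does not change.
/c/ is voiceless while /n/ is voiced; the output [ɟ] is voiced, matching the trigger — so the feature that spreads is voicing.
Place and manner are unchanged, so the assimilation is partial, not total.
Checking the remaining alternation: /ɸ/ → [β] before /ɲ/ (voiceless → voiced, matching voiced) — only voicing changes, and always toward the following segment.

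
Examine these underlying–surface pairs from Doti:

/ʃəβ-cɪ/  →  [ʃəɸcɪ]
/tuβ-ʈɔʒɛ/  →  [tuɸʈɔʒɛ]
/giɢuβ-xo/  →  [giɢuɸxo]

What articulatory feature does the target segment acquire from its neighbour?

Comparing underlying and surface forms, /β/ → [ɸ] is the alternation; the neighbouring /c/ is constant.
/β/ is voiced while /c/ is voiceless; the output [ɸ] is voiceless, matching the trigger — so the feature that spreads is voicing.
The other alternating forms pattern the same way: /β/ → [ɸ] before /ʈ/ (voiced → voiceless, matching voiceless); /β/ → [ɸ] before /x/ (voiced → voiceless, matching voiceless) — only voicing changes, and always toward the following segment.

voicing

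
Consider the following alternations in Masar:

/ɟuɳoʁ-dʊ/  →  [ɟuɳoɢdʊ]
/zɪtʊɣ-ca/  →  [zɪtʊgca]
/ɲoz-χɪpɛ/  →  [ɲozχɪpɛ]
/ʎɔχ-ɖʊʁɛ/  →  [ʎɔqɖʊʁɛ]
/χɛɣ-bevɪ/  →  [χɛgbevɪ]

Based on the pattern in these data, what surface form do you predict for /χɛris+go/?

[χɛritgo]

The data show regressive manner assimilation: /ʁ/ → [ɢ] before /d/; /ɣ/ → [g] before /c/; /χ/ → [q] before /ɖ/; /ɣ/ → [g] before /b/. In each pair only manner changes, matching the following consonant, while place and voice stay constant.
No alternation appears in [ɲozχɪpɛ]: there the adjacent consonants already agree in manner (/z/ and /χ/ are both fricatives), so this form is consistent with the same rule.
/s/ is a voiceless alveolar fricative. The following trigger /g/ is a stop, so /s/ must become a stop as well.
A voiceless alveolar stop is [t], so the surface segment is [t].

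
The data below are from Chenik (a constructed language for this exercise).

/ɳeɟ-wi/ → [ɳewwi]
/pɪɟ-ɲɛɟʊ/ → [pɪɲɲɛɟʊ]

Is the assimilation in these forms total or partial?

total assimilation

The segment that alternates is /ɟ/, which surfaces as [w] when adjacent to /w/.
The output [w] is identical to the trigger /w/ — every feature (place, manner, voicing) has been copied — so this is total assimilation.
The other form behaves the same way: /ɟ/ → [ɲ] before /ɲ/ — in each case the output is a copy of the following consonant.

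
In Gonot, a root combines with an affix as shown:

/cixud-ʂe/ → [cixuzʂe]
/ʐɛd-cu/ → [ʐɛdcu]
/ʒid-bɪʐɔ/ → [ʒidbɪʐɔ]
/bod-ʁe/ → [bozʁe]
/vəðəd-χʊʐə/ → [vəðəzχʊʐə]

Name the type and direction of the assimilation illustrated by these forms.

The segment that alternates is /d/, which surfaces as [z] when adjacent to /ʂ/.
/d/ is a stop while /ʂ/ is a fricative; the output [z] is a fricative, matching the trigger — so the feature that spreads is manner.
Place and voice are unchanged, so the assimilation is partial, not total.
The same holds elsewhere in the data: /d/ → [z] before /ʁ/ (stop → fricative, matching a fricative); /d/ → [z] before /χ/ (stop → fricative, matching a fricative) — only manner changes, and always toward the following segment.
No alternation appears in [ʐɛdcu], [ʒidbɪʐɔ]: there the adjacent consonants already agree in manner (/d/ and /c/ are both stops; /d/ and /b/ are both stops), so these forms are consistent with the same rule.
Since the segment that changes precedes the conditioning segment, the assimilation is regressive.

regressive manner assimilation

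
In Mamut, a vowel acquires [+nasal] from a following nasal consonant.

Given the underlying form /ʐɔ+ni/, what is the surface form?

The vowel /ɔ/ is adjacent to the following nasal /n/, so it acquires [+nasal] and surfaces as [ɔ̃].

[ʐɔ̃ni]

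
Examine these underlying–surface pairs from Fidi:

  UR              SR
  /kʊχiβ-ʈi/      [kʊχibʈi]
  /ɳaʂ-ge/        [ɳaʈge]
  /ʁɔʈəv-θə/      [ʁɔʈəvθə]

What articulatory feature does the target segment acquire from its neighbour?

Underlying /β/ is realised as [b] next to /ʈ/; /ʈ/ itself does not change.
The change fricative → stop matches the manner of the following /ʈ/, identifying this as manner assimilation.
The other alternating form patterns the same way: /ʂ/ → [ʈ] before /g/ (fricative → stop, matching a stop) — only manner changes, and always toward the following segment.
Nothing changes in [ʁɔʈəvθə]: there the adjacent consonants already agree in manner (/v/ and /θ/ are both fricatives), so this form is consistent with the same rule.

manner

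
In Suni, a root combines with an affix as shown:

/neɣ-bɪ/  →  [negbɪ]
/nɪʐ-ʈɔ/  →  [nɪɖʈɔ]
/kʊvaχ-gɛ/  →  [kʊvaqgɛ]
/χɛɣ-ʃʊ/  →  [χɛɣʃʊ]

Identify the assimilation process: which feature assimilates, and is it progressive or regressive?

regressive manner assimilation

The segment that alternates is /ɣ/, which surfaces as [g] when adjacent to /b/.
The change fricative → stop matches the manner of the following /b/, identifying this as manner assimilation.
Place and voice are unchanged, so the assimilation is partial, not total.
The other alternating forms pattern the same way: /ʐ/ → [ɖ] before /ʈ/ (fricative → stop, matching a stop); /χ/ → [q] before /g/ (fricative → stop, matching a stop) — only manner changes, and always toward the following segment.
Nothing changes in [χɛɣʃʊ]: there the adjacent consonants already agree in manner (/ɣ/ and /ʃ/ are both fricatives), so this form is consistent with the same rule.
Since the segment that changes precedes the conditioning segment, the assimilation is regressive.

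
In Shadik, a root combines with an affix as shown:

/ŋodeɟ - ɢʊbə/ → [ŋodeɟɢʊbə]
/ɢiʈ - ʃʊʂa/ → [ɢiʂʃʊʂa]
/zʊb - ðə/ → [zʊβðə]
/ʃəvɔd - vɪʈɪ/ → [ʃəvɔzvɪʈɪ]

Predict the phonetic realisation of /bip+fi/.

[biɸfi]

The data show regressive manner assimilation: /ʈ/ → [ʂ] before /ʃ/; /b/ → [β] before /ð/; /d/ → [z] before /v/. In each pair only manner changes, matching the following consonant, while place and voice stay constant.
No alternation appears in [ŋodeɟɢʊbə]: there the adjacent consonants already agree in manner (/ɟ/ and /ɢ/ are both stops), so this form is consistent with the same rule.
/p/ is a voiceless bilabial stop. The following trigger /f/ is a fricative, so /p/ must become a fricative as well.
The voiceless bilabial fricative is [ɸ], so /p/ → [ɸ].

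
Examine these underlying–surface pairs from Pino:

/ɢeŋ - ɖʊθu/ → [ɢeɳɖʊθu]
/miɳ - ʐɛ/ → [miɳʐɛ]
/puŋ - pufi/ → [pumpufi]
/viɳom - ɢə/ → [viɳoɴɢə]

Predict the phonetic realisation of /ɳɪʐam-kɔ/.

[ɳɪʐaŋkɔ]

The data show regressive place assimilation: /ŋ/ → [ɳ] before /ɖ/; /ŋ/ → [m] before /p/; /m/ → [ɴ] before /ɢ/. In each pair only place changes, matching the following consonant, while manner and voice stay constant.
No alternation appears in [miɳʐɛ]: there the adjacent consonants already agree in place (/ɳ/ and /ʐ/ are both retroflex), so this form is consistent with the same rule.
/m/ is a voiced bilabial nasal. The following trigger /k/ is velar, so /m/ must become velar as well.
A voiced velar nasal is [ŋ], so the surface segment is [ŋ].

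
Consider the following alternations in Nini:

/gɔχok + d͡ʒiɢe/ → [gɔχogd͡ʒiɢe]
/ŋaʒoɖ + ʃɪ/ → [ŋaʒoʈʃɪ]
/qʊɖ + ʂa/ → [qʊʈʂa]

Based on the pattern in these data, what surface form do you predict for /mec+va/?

The data show regressive voicing assimilation: /k/ → [g] before /d͡ʒ/; /ɖ/ → [ʈ] before /ʃ/; /ɖ/ → [ʈ] before /ʂ/. In each pair only voicing changes, matching the following consonant, while place and manner stay constant.
/c/ is a voiceless palatal stop. The following trigger /v/ is voiced, so /c/ must become voiced as well.
Changing only its voicing to voiced gives [ɟ] — the voiced palatal stop.

[meɟva]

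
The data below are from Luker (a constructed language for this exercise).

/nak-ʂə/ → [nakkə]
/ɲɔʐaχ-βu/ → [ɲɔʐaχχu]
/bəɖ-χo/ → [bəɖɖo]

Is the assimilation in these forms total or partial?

total assimilation

Comparing underlying and surface forms, /ʂ/ → [k] is the alternation; the neighbouring /k/ is constant.
The output [k] is identical to the trigger /k/ — every feature (place, manner, voicing) has been copied — so this is total assimilation.
The other forms behave the same way: /β/ → [χ] after /χ/; /χ/ → [ɖ] after /ɖ/ — in each case the output is a copy of the preceding consonant.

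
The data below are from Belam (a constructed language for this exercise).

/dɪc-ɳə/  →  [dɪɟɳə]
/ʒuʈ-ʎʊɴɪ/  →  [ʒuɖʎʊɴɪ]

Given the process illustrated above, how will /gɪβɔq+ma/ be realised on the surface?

[gɪβɔɢma]

The data show regressive voicing assimilation: /c/ → [ɟ] before /ɳ/; /ʈ/ → [ɖ] before /ʎ/. In each pair only voicing changes, matching the following consonant, while place and manner stay constant.
The rule targets /q/ (voiceless uvular stop), which sits before the trigger /m/ (voiced).
Changing only its voicing to voiced gives [ɢ] — the voiced uvular stop.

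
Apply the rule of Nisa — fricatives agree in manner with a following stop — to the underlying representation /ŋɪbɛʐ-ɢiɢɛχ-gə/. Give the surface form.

/ʐ/ is a voiced retroflex fricative. The following trigger /ɢ/ is a stop, so /ʐ/ must become a stop as well.
The voiced retroflex stop is [ɖ], so /ʐ/ → [ɖ].
The same rule applies at the second boundary: /χ/ → [q] next to /g/.

[ŋɪbɛɖɢiɢɛqgə]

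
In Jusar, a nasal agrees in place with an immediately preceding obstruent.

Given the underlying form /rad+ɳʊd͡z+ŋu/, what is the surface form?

/ɳ/ is a voiced retroflex nasal. The preceding trigger /d/ is alveolar, so /ɳ/ must become alveolar as well.
The voiced alveolar nasal is [n], so /ɳ/ → [n].
At the second juncture, /ŋ/ likewise becomes [n] adjacent to /d͡z/.

[radnʊd͡znu]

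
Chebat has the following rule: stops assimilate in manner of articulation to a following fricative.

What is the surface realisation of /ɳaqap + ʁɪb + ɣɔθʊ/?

/p/ is a voiceless bilabial stop. The following trigger /ʁ/ is a fricative, so /p/ must become a fricative as well.
Changing only its manner to fricative gives [ɸ] — the voiceless bilabial fricative.
At the second juncture, /b/ likewise becomes [β] adjacent to /ɣ/.

[ɳaqaɸʁɪβɣɔθʊ]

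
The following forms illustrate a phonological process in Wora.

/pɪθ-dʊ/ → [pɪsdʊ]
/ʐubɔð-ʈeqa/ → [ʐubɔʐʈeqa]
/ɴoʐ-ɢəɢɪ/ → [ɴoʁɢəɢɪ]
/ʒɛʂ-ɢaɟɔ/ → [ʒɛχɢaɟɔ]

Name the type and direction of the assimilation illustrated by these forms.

regressive place assimilation

Underlying /θ/ is realised as [s] next to /d/; /d/ itself does not change.
The change dental → alveolar matches the place of the following /d/, identifying this as place assimilation.
Manner and voice are unchanged, so the assimilation is partial, not total.
Checking the remaining alternations: /ð/ → [ʐ] before /ʈ/ (dental → retroflex, matching retroflex); /ʐ/ → [ʁ] before /ɢ/ (retroflex → uvular, matching uvular); /ʂ/ → [χ] before /ɢ/ (retroflex → uvular, matching uvular) — only place changes, and always toward the following segment.
Since the segment that changes precedes the conditioning segment, the assimilation is regressive.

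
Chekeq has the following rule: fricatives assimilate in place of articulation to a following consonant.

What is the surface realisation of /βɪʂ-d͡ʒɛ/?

/ʂ/ is a voiceless retroflex fricative. The following trigger /d͡ʒ/ is postalveolar, so /ʂ/ must become postalveolar as well.
Changing only its place to postalveolar gives [ʃ] — the voiceless postalveolar fricative.

[βɪʃd͡ʒɛ]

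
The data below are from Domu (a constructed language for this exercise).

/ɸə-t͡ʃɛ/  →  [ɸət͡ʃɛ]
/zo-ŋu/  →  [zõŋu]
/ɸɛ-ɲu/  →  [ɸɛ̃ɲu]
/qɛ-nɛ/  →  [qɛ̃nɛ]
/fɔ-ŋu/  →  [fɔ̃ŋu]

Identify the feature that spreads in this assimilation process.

nasality

The vowel /o/ surfaces as nasalised [õ] next to the following nasal /ŋ/ — it has acquired the [+nasal] feature of its neighbour.
The other forms show the same pattern: /ɛ/ → [ɛ̃] before /ɲ/; /ɛ/ → [ɛ̃] before /n/; /ɔ/ → [ɔ̃] before /ŋ/ — each time a vowel is nasalised next to a following nasal.
No change occurs in [ɸət͡ʃɛ] because the vowel at the boundary is adjacent to an oral consonant, not a nasal (/ə/ next to /t͡ʃ/).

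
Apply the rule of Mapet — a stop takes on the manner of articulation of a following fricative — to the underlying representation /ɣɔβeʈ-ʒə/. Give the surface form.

The rule targets /ʈ/ (voiceless retroflex stop), which sits before the trigger /ʒ/ (fricative).
Changing only its manner to fricative gives [ʂ] — the voiceless retroflex fricative.

[ɣɔβeʂʒə]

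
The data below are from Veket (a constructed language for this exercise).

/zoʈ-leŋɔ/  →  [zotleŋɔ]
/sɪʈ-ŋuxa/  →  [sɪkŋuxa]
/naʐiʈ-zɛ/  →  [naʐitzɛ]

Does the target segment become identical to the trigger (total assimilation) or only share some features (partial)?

Comparing underlying and surface forms, /ʈ/ → [t] is the alternation; the neighbouring /l/ is constant.
/ʈ/ is retroflex while /l/ is alveolar; the output [t] is alveolar, matching the trigger — so the feature that spreads is place.
Manner and voice are unchanged, so the assimilation is partial, not total.
The same holds elsewhere in the data: /ʈ/ → [k] before /ŋ/ (retroflex → velar, matching velar); /ʈ/ → [t] before /z/ (retroflex → alveolar, matching alveolar) — only place changes, and always toward the following segment.

partial assimilation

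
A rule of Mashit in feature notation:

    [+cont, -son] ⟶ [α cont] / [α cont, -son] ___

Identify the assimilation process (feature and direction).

The shared variable α links the value of [cont] on the target to that of the neighbouring obstruent. [cont] distinguishes stops from fricatives — a manner-of-articulation feature — so this is manner assimilation.
The conditioning segment sits to the left of the focus bar, meaning the trigger precedes the segment that changes — progressive assimilation.

progressive manner assimilation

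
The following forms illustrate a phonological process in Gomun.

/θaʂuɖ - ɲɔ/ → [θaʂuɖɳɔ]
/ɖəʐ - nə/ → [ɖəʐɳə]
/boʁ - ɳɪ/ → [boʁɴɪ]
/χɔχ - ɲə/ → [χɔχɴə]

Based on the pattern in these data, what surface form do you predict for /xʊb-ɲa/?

The data show progressive place assimilation: /ɲ/ → [ɳ] after /ɖ/; /n/ → [ɳ] after /ʐ/; /ɳ/ → [ɴ] after /ʁ/; /ɲ/ → [ɴ] after /χ/. In each pair only place changes, matching the preceding consonant, while manner and voice stay constant.
/ɲ/ is a voiced palatal nasal. The preceding trigger /b/ is bilabial, so /ɲ/ must become bilabial as well.
A voiced bilabial nasal is [m], so the surface segment is [m].

[xʊbma]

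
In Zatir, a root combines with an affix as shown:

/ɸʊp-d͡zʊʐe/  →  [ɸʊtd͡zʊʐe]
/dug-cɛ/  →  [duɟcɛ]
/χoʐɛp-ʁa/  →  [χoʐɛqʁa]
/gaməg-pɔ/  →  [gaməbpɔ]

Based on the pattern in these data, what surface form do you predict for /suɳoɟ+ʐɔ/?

[suɳoɖʐɔ]

The data show regressive place assimilation: /p/ → [t] before /d͡z/; /g/ → [ɟ] before /c/; /p/ → [q] before /ʁ/; /g/ → [b] before /p/. In each pair only place changes, matching the following consonant, while manner and voice stay constant.
/ɟ/ is a voiced palatal stop. The following trigger /ʐ/ is retroflex, so /ɟ/ must become retroflex as well.
Changing only its place to retroflex gives [ɖ] — the voiced retroflex stop.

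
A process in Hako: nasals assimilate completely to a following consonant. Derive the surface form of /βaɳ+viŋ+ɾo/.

/ɳ/ is the segment targeted by the rule; it sits immediately before /v/, so it assimilates completely and surfaces as [v].
At the second juncture, /ŋ/ likewise becomes [ɾ] adjacent to /ɾ/.

[βavviɾɾo]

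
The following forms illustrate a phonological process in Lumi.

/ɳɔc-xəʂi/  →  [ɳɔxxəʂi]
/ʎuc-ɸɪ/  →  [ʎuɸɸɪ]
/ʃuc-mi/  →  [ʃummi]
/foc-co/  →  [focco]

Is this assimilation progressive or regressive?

regressive

The segment that alternates is /c/, which surfaces as [x] when adjacent to /x/.
The output [x] is identical to the trigger /x/ — every feature (place, manner, voicing) has been copied — so this is total assimilation.
The remaining alternations confirm this: /c/ → [ɸ] before /ɸ/; /c/ → [m] before /m/ — in each case the output is a copy of the following consonant.
In [focco] the two consonants at the boundary are already identical (/c/ + /c/), so the rule applies vacuously and nothing changes.
The trigger is the following segment, so the direction is regressive (anticipatory).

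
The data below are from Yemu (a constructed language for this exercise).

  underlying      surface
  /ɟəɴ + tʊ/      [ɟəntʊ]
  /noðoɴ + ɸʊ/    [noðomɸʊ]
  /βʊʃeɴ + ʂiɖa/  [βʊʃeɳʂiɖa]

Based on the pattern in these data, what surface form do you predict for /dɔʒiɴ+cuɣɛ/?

[dɔʒiɲcuɣɛ]

The data show regressive place assimilation: /ɴ/ → [n] before /t/; /ɴ/ → [m] before /ɸ/; /ɴ/ → [ɳ] before /ʂ/. In each pair only place changes, matching the following consonant, while manner and voice stay constant.
/ɴ/ is a voiced uvular nasal. The following trigger /c/ is palatal, so /ɴ/ must become palatal as well.
Changing only its place to palatal gives [ɲ] — the voiced palatal nasal.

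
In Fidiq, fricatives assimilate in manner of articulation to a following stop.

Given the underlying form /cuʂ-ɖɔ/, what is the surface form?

[cuʈɖɔ]

/ʂ/ is a voiceless retroflex fricative. The following trigger /ɖ/ is a stop, so /ʂ/ must become a stop as well.
Changing only its manner to stop gives [ʈ] — the voiceless retroflex stop.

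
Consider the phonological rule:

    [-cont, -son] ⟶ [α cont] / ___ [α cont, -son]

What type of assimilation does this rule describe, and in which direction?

regressive manner assimilation

The rule copies [cont] (continuancy) from the environment onto the target stops; since [±cont] encodes the stop/fricative manner contrast, the assimilating dimension is manner.
The conditioning segment sits to the right of the focus bar, meaning the trigger follows the segment that changes — regressive assimilation.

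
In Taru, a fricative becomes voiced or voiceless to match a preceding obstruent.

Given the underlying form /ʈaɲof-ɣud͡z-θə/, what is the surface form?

/ɣ/ is a voiced velar fricative. The preceding trigger /f/ is voiceless, so /ɣ/ must become voiceless as well.
Changing only its voicing to voiceless gives [x] — the voiceless velar fricative.
At the second juncture, /θ/ likewise becomes [ð] adjacent to /d͡z/.

[ʈaɲofxud͡zðə]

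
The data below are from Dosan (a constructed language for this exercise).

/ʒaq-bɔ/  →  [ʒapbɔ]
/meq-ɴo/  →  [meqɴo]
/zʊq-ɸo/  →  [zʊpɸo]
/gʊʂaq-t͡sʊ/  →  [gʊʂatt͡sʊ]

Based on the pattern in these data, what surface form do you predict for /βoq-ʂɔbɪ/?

The data show regressive place assimilation: /q/ → [p] before /b/; /q/ → [p] before /ɸ/; /q/ → [t] before /t͡s/. In each pair only place changes, matching the following consonant, while manner and voice stay constant.
Nothing changes in [meqɴo]: there the adjacent consonants already agree in place (/q/ and /ɴ/ are both uvular), so this form is consistent with the same rule.
The rule targets /q/ (voiceless uvular stop), which sits before the trigger /ʂ/ (retroflex).
Changing only its place to retroflex gives [ʈ] — the voiceless retroflex stop.

[βoʈʂɔbɪ]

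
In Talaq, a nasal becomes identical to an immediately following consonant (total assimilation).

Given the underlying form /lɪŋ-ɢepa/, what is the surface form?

[lɪɢɢepa]

/ŋ/ is the segment targeted by the rule; it sits immediately before /ɢ/, so it assimilates completely and surfaces as [ɢ].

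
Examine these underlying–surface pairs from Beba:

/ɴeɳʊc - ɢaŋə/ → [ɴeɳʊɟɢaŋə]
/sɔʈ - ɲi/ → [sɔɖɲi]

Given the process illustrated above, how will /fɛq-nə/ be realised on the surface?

[fɛɢnə]

The data show regressive voicing assimilation: /c/ → [ɟ] before /ɢ/; /ʈ/ → [ɖ] before /ɲ/. In each pair only voicing changes, matching the following consonant, while place and manner stay constant.
/q/ is a voiceless uvular stop. The following trigger /n/ is voiced, so /q/ must become voiced as well.
The voiced uvular stop is [ɢ], so /q/ → [ɢ].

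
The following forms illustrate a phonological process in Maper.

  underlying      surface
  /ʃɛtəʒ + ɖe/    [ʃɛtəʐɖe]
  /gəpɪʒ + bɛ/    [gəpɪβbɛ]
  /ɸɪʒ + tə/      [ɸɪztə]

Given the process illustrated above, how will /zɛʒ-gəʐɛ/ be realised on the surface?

[zɛɣgəʐɛ]

The data show regressive place assimilation: /ʒ/ → [ʐ] before /ɖ/; /ʒ/ → [β] before /b/; /ʒ/ → [z] before /t/. In each pair only place changes, matching the following consonant, while manner and voice stay constant.
/ʒ/ is a voiced postalveolar fricative. The following trigger /g/ is velar, so /ʒ/ must become velar as well.
A voiced velar fricative is [ɣ], so the surface segment is [ɣ].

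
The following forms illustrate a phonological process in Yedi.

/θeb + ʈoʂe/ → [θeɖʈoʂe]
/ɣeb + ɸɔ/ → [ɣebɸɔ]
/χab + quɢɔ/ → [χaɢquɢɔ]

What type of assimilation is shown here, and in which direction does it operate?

regressive place assimilation

Underlying /b/ is realised as [ɖ] next to /ʈ/; /ʈ/ itself does not change.
The change bilabial → retroflex matches the place of the following /ʈ/, identifying this as place assimilation.
Manner and voice are unchanged, so the assimilation is partial, not total.
The other alternating form patterns the same way: /b/ → [ɢ] before /q/ (bilabial → uvular, matching uvular) — only place changes, and always toward the following segment.
Nothing changes in [ɣebɸɔ]: there the adjacent consonants already agree in place (/b/ and /ɸ/ are both bilabial), so this form is consistent with the same rule.
Since the segment that changes precedes the conditioning segment, the assimilation is regressive.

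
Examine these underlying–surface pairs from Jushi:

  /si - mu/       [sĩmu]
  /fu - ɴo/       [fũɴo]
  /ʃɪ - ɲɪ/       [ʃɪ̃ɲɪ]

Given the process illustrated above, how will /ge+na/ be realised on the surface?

[gẽna]

The data show regressive nasality assimilation (vowel nasalisation): /i/ → [ĩ] before /m/; /u/ → [ũ] before /ɴ/; /ɪ/ → [ɪ̃] before /ɲ/ — a vowel is nasalised by an immediately following nasal consonant.
/e/ sits next to the nasal /n/ and is therefore nasalised to [ẽ].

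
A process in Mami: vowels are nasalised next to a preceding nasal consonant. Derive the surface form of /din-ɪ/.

/ɪ/ sits next to the nasal /n/ and is therefore nasalised to [ɪ̃].

[dinɪ̃]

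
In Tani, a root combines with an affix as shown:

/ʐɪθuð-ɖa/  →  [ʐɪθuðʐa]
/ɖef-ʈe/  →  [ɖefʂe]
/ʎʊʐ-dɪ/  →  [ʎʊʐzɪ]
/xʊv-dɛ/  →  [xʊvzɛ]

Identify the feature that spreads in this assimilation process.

Comparing underlying and surface forms, /ɖ/ → [ʐ] is the alternation; the neighbouring /ð/ is constant.
The change stop → fricative matches the manner of the preceding /ð/, identifying this as manner assimilation.
The other alternating forms pattern the same way: /ʈ/ → [ʂ] after /f/ (stop → fricative, matching a fricative); /d/ → [z] after /ʐ/ (stop → fricative, matching a fricative); /d/ → [z] after /v/ (stop → fricative, matching a fricative) — only manner changes, and always toward the preceding segment.

manner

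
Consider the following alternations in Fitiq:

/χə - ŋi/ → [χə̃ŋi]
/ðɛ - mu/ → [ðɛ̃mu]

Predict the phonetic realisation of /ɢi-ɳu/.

The data show regressive nasality assimilation (vowel nasalisation): /ə/ → [ə̃] before /ŋ/; /ɛ/ → [ɛ̃] before /m/ — a vowel is nasalised by an immediately following nasal consonant.
The vowel /i/ is adjacent to the following nasal /ɳ/, so it acquires [+nasal] and surfaces as [ĩ].

[ɢĩɳu]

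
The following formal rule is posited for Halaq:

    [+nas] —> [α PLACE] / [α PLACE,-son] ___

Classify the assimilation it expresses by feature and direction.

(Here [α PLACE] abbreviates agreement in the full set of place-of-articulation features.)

progressive place assimilation

The rule copies the place features (abbreviated [PLACE]) from the environment onto the target, so the assimilating feature is place.
Since the environment is written before the underscore, the trigger precedes the target; the direction is progressive.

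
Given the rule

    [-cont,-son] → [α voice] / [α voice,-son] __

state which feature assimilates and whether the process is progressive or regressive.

progressive voicing assimilation

The shared variable α links the value of [voice] on the target to the same value on the neighbouring segment, so voicing is the feature that assimilates.
The conditioning segment sits to the left of the focus bar, meaning the trigger precedes the segment that changes — progressive assimilation.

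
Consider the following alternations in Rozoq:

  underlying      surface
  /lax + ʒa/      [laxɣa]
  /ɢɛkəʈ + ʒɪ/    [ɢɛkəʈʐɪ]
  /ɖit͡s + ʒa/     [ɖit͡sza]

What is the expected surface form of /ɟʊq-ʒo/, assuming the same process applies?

[ɟʊqʁo]

The data show progressive place assimilation: /ʒ/ → [ɣ] after /x/; /ʒ/ → [ʐ] after /ʈ/; /ʒ/ → [z] after /t͡s/. In each pair only place changes, matching the preceding consonant, while manner and voice stay constant.
The rule targets /ʒ/ (voiced postalveolar fricative), which sits after the trigger /q/ (uvular).
Changing only its place to uvular gives [ʁ] — the voiced uvular fricative.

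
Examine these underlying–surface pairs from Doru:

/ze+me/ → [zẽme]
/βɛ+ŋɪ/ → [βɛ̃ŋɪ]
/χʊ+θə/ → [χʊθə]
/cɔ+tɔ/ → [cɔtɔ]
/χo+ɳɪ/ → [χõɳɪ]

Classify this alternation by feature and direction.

regressive nasality assimilation (vowel nasalisation)

The vowel /e/ surfaces as nasalised [ẽ] next to the following nasal /m/ — it has acquired the [+nasal] feature of its neighbour.
The other forms show the same pattern: /ɛ/ → [ɛ̃] before /ŋ/; /o/ → [õ] before /ɳ/ — each time a vowel is nasalised next to a following nasal.
No change occurs in [χʊθə], [cɔtɔ] because the vowel at the boundary is adjacent to an oral consonant, not a nasal (/ʊ/ next to /θ/; /ɔ/ next to /t/).
Because the conditioning nasal is to the right of the vowel that changes, the process is regressive (anticipatory).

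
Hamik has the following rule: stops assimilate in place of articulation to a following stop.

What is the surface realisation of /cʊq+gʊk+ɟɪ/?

[cʊkgʊcɟɪ]

The rule targets /q/ (voiceless uvular stop), which sits before the trigger /g/ (velar).
Changing only its place to velar gives [k] — the voiceless velar stop.
The same rule applies at the second boundary: /k/ → [c] next to /ɟ/.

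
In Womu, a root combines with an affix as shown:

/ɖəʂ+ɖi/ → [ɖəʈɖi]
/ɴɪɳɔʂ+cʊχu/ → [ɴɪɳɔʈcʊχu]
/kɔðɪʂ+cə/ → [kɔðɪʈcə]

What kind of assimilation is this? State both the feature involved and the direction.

regressive manner assimilation

The segment that alternates is /ʂ/, which surfaces as [ʈ] when adjacent to /ɖ/.
The change fricative → stop matches the manner of the following /ɖ/, identifying this as manner assimilation.
Place and voice are unchanged, so the assimilation is partial, not total.
The same holds elsewhere in the data: /ʂ/ → [ʈ] before /c/ (fricative → stop, matching a stop) — only manner changes, and always toward the following segment.
The trigger is the following segment, so the direction is regressive (anticipatory).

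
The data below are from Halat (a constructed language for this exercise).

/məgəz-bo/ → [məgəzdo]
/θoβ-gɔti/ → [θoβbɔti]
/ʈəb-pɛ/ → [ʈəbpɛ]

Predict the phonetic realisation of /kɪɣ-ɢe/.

[kɪɣge]

The data show progressive place assimilation: /b/ → [d] after /z/; /g/ → [b] after /β/. In each pair only place changes, matching the preceding consonant, while manner and voice stay constant.
No alternation appears in [ʈəbpɛ]: there the adjacent consonants already agree in place (/p/ and /b/ are both bilabial), so this form is consistent with the same rule.
The rule targets /ɢ/ (voiced uvular stop), which sits after the trigger /ɣ/ (velar).
Changing only its place to velar gives [g] — the voiced velar stop.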